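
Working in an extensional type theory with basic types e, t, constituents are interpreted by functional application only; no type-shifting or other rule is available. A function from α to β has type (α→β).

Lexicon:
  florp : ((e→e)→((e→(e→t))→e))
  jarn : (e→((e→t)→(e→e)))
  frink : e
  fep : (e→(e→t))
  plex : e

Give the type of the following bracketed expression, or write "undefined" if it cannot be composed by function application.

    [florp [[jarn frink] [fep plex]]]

((e→(e→t))→e)

[jarn frink]: functor jarn : (e→((e→t)→(e→e))), argument frink : e; result ((e→t)→(e→e)).
[fep plex]: functor fep : (e→(e→t)), argument plex : e; result (e→t).
[[jarn frink] [fep plex]]: functor [jarn frink] : ((e→t)→(e→e)), argument [fep plex] : (e→t); result (e→e).
[florp [[jarn frink] [fep plex]]]: functor florp : ((e→e)→((e→(e→t))→e)), argument [[jarn frink] [fep plex]] : (e→e); result ((e→(e→t))→e).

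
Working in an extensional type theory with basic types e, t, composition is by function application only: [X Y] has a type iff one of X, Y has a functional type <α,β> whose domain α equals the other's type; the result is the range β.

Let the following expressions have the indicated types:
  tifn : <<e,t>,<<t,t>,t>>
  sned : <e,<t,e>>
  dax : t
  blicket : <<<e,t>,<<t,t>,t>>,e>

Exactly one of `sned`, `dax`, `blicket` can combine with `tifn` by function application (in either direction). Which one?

sned : <e,<t,e>> — does not combine with tifn.
dax : t — does not combine with tifn.
blicket — combines: blicket : <<<e,t>,<<t,t>,t>>,e> takes tifn : <<e,t>,<<t,t>,t>> as argument, giving e.

blicket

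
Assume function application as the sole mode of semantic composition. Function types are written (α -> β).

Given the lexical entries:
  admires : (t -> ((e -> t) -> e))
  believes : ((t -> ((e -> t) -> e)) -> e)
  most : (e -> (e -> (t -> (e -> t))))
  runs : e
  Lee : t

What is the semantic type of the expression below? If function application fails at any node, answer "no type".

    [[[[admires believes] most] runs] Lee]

(e -> t)

At [admires believes], believes : ((t -> ((e -> t) -> e)) -> e) takes admires : (t -> ((e -> t) -> e)), giving e.
At [[admires believes] most], most : (e -> (e -> (t -> (e -> t)))) takes [admires believes] : e, giving (e -> (t -> (e -> t))).
At [[[admires believes] most] runs], [[admires believes] most] : (e -> (t -> (e -> t))) takes runs : e, giving (t -> (e -> t)).
At [[[[admires believes] most] runs] Lee], [[[admires believes] most] runs] : (t -> (e -> t)) takes Lee : t, giving (e -> t).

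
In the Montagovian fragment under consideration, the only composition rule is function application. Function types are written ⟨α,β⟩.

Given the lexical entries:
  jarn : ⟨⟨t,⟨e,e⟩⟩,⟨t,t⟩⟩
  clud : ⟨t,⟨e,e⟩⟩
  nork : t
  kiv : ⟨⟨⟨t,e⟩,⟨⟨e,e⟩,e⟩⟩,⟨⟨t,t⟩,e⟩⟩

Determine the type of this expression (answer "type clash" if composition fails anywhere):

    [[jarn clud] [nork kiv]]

[jarn clud]: jarn is ⟨⟨t,⟨e,e⟩⟩,⟨t,t⟩⟩, clud is ⟨t,⟨e,e⟩⟩; result ⟨t,t⟩.
[nork kiv]: t and ⟨⟨⟨t,e⟩,⟨⟨e,e⟩,e⟩⟩,⟨⟨t,t⟩,e⟩⟩ cannot combine by function application — type clash.

type clash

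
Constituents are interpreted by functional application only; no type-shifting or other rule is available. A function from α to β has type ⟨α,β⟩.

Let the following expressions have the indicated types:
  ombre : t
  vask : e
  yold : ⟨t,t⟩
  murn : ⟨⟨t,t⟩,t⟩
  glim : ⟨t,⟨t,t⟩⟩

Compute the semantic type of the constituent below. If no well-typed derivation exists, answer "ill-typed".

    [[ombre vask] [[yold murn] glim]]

[ombre vask]: t and e cannot combine by function application — type clash.

ill-typed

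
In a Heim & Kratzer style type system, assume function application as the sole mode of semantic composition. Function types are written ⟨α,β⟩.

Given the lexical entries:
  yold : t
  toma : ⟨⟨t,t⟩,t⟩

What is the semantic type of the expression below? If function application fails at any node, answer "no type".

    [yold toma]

no type

[yold toma]: t with ⟨⟨t,t⟩,t⟩ — neither is a function whose domain matches the other; composition fails here.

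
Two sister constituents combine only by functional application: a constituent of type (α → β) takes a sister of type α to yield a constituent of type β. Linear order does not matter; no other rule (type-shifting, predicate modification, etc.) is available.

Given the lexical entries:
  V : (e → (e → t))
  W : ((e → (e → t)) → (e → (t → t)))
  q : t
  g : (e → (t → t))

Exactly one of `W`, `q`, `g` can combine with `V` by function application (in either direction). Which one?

W — combines: W : ((e → (e → t)) → (e → (t → t))) takes V : (e → (e → t)) as argument, giving (e → (t → t)).
q : t — no; V wants e, and q wants nothing (atomic).
g : (e → (t → t)) — no; V wants e, and g wants e.

W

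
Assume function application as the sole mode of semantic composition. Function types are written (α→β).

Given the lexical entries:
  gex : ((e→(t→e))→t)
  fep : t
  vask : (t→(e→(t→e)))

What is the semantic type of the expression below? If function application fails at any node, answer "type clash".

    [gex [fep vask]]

t

[fep vask]: (t→(e→(t→e))) applied to t yields (e→(t→e)).
[gex [fep vask]]: ((e→(t→e))→t) applied to (e→(t→e)) yields t.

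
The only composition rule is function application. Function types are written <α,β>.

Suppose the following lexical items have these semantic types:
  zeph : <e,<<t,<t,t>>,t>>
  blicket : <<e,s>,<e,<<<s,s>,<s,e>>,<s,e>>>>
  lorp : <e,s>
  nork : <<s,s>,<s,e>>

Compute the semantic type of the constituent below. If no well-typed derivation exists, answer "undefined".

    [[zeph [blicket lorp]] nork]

[blicket lorp]: <<e,s>,<e,<<<s,s>,<s,e>>,<s,e>>>> applied to <e,s> yields <e,<<<s,s>,<s,e>>,<s,e>>>.
[zeph [blicket lorp]]: <e,<<t,<t,t>>,t>> with <e,<<<s,s>,<s,e>>,<s,e>>> — neither is a function whose domain matches the other; composition fails here.

undefined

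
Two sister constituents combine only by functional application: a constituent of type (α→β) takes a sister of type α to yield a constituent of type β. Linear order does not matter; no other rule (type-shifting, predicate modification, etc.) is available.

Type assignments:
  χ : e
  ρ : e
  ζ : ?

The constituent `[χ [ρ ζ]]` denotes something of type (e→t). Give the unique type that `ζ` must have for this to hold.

[χ [ρ ζ]] must have type (e→t). The sister χ has type e; that is not a function onto (e→t), so [ρ ζ] must be the functor, of type (e→(e→t)).
[ρ ζ] must have type (e→(e→t)). The sister ρ has type e; that is not a function onto (e→(e→t)), so ζ must be the functor, of type (e→(e→(e→t))).

(e→(e→(e→t)))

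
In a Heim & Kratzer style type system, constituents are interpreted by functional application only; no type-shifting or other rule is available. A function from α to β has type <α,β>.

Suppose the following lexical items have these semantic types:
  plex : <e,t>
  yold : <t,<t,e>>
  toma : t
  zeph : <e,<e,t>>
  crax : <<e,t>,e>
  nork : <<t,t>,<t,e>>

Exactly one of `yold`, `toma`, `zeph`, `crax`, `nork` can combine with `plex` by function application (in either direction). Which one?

yold : <t,<t,e>> — does not combine with plex.
toma : t — does not combine with plex.
zeph : <e,<e,t>> — does not combine with plex.
crax — combines: crax : <<e,t>,e> takes plex : <e,t> as argument, giving e.
nork : <<t,t>,<t,e>> — does not combine with plex.

crax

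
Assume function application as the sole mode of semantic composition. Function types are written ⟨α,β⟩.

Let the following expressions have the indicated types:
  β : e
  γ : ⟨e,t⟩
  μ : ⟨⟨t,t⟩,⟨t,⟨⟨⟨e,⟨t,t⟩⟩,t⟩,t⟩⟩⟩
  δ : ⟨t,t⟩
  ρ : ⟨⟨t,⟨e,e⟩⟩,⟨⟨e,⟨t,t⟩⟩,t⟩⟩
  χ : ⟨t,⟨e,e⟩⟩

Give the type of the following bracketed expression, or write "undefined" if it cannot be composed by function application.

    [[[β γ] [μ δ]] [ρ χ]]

[β γ]: γ is ⟨e,t⟩, β is e; result t.
[μ δ]: μ is ⟨⟨t,t⟩,⟨t,⟨⟨⟨e,⟨t,t⟩⟩,t⟩,t⟩⟩⟩, δ is ⟨t,t⟩; result ⟨t,⟨⟨⟨e,⟨t,t⟩⟩,t⟩,t⟩⟩.
[[β γ] [μ δ]]: [μ δ] is ⟨t,⟨⟨⟨e,⟨t,t⟩⟩,t⟩,t⟩⟩, [β γ] is t; result ⟨⟨⟨e,⟨t,t⟩⟩,t⟩,t⟩.
[ρ χ]: ρ is ⟨⟨t,⟨e,e⟩⟩,⟨⟨e,⟨t,t⟩⟩,t⟩⟩, χ is ⟨t,⟨e,e⟩⟩; result ⟨⟨e,⟨t,t⟩⟩,t⟩.
[[[β γ] [μ δ]] [ρ χ]]: [[β γ] [μ δ]] is ⟨⟨⟨e,⟨t,t⟩⟩,t⟩,t⟩, [ρ χ] is ⟨⟨e,⟨t,t⟩⟩,t⟩; result t.

t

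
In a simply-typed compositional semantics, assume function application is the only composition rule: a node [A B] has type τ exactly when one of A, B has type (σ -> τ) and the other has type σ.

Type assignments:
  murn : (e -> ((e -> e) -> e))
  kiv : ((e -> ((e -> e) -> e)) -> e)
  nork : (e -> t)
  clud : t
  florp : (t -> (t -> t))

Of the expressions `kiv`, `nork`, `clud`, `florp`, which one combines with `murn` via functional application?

kiv — combines: kiv : ((e -> ((e -> e) -> e)) -> e) takes murn : (e -> ((e -> e) -> e)) as argument, giving e.
nork : (e -> t) — does not combine with murn.
clud : t — does not combine with murn.
florp : (t -> (t -> t)) — does not combine with murn.

kiv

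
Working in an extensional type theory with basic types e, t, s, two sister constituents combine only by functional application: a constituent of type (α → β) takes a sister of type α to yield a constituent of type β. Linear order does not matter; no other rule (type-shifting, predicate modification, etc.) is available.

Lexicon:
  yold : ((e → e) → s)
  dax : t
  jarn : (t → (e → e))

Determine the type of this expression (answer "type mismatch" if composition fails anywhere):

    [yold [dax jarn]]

[dax jarn]: (t → (e → e)) applied to t yields (e → e).
[yold [dax jarn]]: ((e → e) → s) applied to (e → e) yields s.

s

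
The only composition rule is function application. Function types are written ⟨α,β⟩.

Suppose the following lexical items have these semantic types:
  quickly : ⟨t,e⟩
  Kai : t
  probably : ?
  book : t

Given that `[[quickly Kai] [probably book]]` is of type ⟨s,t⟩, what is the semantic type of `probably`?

[[quickly Kai] [probably book]] is required to be ⟨s,t⟩. [quickly Kai] : e cannot yield ⟨s,t⟩ as functor, so [probably book] : ⟨e,⟨s,t⟩⟩.
[probably book] is required to be ⟨e,⟨s,t⟩⟩. book : t cannot yield ⟨e,⟨s,t⟩⟩ as functor, so probably : ⟨t,⟨e,⟨s,t⟩⟩⟩.

⟨t,⟨e,⟨s,t⟩⟩⟩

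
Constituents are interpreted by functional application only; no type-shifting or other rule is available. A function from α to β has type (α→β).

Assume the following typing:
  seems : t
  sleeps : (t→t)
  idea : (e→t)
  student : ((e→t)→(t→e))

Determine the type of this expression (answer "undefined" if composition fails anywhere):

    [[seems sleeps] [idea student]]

e

[seems sleeps]: sleeps is (t→t), seems is t; result t.
[idea student]: student is ((e→t)→(t→e)), idea is (e→t); result (t→e).
[[seems sleeps] [idea student]]: [idea student] is (t→e), [seems sleeps] is t; result e.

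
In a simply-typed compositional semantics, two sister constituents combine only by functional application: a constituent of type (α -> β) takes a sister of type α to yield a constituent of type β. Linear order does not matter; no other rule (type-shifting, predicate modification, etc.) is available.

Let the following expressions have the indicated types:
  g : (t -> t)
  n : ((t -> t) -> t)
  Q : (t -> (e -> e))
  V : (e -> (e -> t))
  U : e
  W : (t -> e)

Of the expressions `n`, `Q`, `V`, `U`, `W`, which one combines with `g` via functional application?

n — combines: n : ((t -> t) -> t) takes g : (t -> t) as argument, giving t.
Q : (t -> (e -> e)) — neither side's domain matches the other.
V : (e -> (e -> t)) — neither side's domain matches the other.
U : e — neither side's domain matches the other.
W : (t -> e) — neither side's domain matches the other.

n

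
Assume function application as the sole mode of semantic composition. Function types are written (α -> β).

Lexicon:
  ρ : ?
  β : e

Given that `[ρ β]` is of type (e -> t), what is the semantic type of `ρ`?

(e -> (e -> t))

At [ρ β] (required: (e -> t)): β is e, which is not a function with range (e -> t); hence ρ is the functor — type (e -> (e -> t)).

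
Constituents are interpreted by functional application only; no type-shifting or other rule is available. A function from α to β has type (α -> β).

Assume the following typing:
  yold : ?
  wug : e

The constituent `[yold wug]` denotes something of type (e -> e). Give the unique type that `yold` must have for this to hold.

(e -> (e -> e))

[yold wug] is required to be (e -> e). wug : e cannot yield (e -> e) as functor, so yold : (e -> (e -> e)).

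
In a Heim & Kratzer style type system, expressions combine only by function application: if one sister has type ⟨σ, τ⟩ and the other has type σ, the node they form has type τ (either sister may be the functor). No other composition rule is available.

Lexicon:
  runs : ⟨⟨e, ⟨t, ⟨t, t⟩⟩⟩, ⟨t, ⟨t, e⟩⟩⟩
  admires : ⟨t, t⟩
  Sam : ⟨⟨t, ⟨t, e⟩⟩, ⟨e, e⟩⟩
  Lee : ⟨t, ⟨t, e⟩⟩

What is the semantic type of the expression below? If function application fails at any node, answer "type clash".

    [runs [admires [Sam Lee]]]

type clash

[Sam Lee]: ⟨⟨t, ⟨t, e⟩⟩, ⟨e, e⟩⟩ applied to ⟨t, ⟨t, e⟩⟩ yields ⟨e, e⟩.
At [admires [Sam Lee]]: neither ⟨t, t⟩ nor ⟨e, e⟩ can take the other as argument; the node is ill-typed.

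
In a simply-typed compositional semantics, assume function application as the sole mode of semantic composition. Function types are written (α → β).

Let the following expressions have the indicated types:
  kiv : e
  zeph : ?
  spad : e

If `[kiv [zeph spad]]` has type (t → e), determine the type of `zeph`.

For [kiv [zeph spad]] to have type (t → e) with kiv of type e, [zeph spad] must be the function: [zeph spad] : (e → (t → e)).
For [zeph spad] to have type (e → (t → e)) with spad of type e, zeph must be the function: zeph : (e → (e → (t → e))).

(e → (e → (t → e)))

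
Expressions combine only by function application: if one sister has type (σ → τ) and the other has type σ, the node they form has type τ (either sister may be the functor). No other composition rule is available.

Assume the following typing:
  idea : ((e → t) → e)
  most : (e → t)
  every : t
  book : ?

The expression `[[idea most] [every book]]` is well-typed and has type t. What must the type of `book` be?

(t → (e → t))

[[idea most] [every book]] is required to be t. [idea most] : e cannot yield t as functor, so [every book] : (e → t).
[every book] is required to be (e → t). every : t cannot yield (e → t) as functor, so book : (t → (e → t)).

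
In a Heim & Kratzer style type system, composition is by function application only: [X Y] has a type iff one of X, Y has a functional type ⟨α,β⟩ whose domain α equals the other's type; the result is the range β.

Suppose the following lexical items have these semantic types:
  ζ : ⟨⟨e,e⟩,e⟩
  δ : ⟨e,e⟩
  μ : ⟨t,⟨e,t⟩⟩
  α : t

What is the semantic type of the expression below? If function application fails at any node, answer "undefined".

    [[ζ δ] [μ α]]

[ζ δ] — ζ of type ⟨⟨e,e⟩,e⟩ combines with δ of type ⟨e,e⟩: type e.
[μ α] — μ of type ⟨t,⟨e,t⟩⟩ combines with α of type t: type ⟨e,t⟩.
[[ζ δ] [μ α]] — [μ α] of type ⟨e,t⟩ combines with [ζ δ] of type e: type t.

t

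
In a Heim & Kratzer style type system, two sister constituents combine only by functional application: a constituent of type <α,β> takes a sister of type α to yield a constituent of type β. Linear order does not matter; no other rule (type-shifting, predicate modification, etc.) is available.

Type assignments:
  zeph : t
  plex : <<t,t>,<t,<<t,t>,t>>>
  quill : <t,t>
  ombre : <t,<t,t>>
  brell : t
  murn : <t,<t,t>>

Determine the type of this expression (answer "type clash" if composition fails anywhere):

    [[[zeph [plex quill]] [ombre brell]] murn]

[plex quill]: plex is <<t,t>,<t,<<t,t>,t>>>, quill is <t,t>; result <t,<<t,t>,t>>.
[zeph [plex quill]]: [plex quill] is <t,<<t,t>,t>>, zeph is t; result <<t,t>,t>.
[ombre brell]: ombre is <t,<t,t>>, brell is t; result <t,t>.
[[zeph [plex quill]] [ombre brell]]: [zeph [plex quill]] is <<t,t>,t>, [ombre brell] is <t,t>; result t.
[[[zeph [plex quill]] [ombre brell]] murn]: murn is <t,<t,t>>, [[zeph [plex quill]] [ombre brell]] is t; result <t,t>.

<t,t>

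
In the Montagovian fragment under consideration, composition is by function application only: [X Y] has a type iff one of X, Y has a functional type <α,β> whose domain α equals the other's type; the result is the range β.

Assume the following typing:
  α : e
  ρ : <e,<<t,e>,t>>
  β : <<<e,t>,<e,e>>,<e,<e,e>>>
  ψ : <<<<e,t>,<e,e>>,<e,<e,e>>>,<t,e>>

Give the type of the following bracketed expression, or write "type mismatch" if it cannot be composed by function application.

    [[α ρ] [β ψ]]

At [α ρ], ρ : <e,<<t,e>,t>> takes α : e, giving <<t,e>,t>.
At [β ψ], ψ : <<<<e,t>,<e,e>>,<e,<e,e>>>,<t,e>> takes β : <<<e,t>,<e,e>>,<e,<e,e>>>, giving <t,e>.
At [[α ρ] [β ψ]], [α ρ] : <<t,e>,t> takes [β ψ] : <t,e>, giving t.

t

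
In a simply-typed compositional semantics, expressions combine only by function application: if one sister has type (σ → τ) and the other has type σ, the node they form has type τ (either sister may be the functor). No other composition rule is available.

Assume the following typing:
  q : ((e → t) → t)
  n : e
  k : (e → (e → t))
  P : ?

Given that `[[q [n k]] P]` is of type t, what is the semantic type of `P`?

At [[q [n k]] P] (required: t): [q [n k]] is t, which is not a function with range t; hence P is the functor — type (t → t).

(t → t)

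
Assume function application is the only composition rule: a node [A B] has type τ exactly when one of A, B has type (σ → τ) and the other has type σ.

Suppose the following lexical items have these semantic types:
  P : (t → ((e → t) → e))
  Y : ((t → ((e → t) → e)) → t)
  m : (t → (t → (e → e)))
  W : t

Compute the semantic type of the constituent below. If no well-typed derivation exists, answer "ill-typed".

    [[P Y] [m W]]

(e → e)

[P Y]: ((t → ((e → t) → e)) → t) applied to (t → ((e → t) → e)) yields t.
[m W]: (t → (t → (e → e))) applied to t yields (t → (e → e)).
[[P Y] [m W]]: (t → (e → e)) applied to t yields (e → e).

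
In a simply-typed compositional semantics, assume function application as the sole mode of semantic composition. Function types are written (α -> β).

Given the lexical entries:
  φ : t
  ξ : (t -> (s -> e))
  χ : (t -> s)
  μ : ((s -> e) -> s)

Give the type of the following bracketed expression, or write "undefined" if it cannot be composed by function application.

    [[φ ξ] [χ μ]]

undefined

At [φ ξ], ξ : (t -> (s -> e)) takes φ : t, giving (s -> e).
At [χ μ]: neither (t -> s) nor ((s -> e) -> s) can take the other as argument; the node is ill-typed.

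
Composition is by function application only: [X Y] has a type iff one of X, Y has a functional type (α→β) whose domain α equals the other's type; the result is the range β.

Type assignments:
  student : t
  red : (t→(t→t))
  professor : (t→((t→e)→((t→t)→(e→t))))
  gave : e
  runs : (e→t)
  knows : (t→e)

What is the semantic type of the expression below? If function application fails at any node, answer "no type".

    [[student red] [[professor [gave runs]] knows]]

[student red] — red of type (t→(t→t)) combines with student of type t: type (t→t).
[gave runs] — runs of type (e→t) combines with gave of type e: type t.
[professor [gave runs]] — professor of type (t→((t→e)→((t→t)→(e→t)))) combines with [gave runs] of type t: type ((t→e)→((t→t)→(e→t))).
[[professor [gave runs]] knows] — [professor [gave runs]] of type ((t→e)→((t→t)→(e→t))) combines with knows of type (t→e): type ((t→t)→(e→t)).
[[student red] [[professor [gave runs]] knows]] — [[professor [gave runs]] knows] of type ((t→t)→(e→t)) combines with [student red] of type (t→t): type (e→t).

(e→t)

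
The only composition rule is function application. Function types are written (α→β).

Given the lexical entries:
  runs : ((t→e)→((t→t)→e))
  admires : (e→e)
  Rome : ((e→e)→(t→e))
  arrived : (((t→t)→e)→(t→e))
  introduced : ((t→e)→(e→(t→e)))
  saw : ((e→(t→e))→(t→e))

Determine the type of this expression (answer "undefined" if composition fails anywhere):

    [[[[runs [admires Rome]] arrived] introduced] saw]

(t→e)

[admires Rome] — Rome of type ((e→e)→(t→e)) combines with admires of type (e→e): type (t→e).
[runs [admires Rome]] — runs of type ((t→e)→((t→t)→e)) combines with [admires Rome] of type (t→e): type ((t→t)→e).
[[runs [admires Rome]] arrived] — arrived of type (((t→t)→e)→(t→e)) combines with [runs [admires Rome]] of type ((t→t)→e): type (t→e).
[[[runs [admires Rome]] arrived] introduced] — introduced of type ((t→e)→(e→(t→e))) combines with [[runs [admires Rome]] arrived] of type (t→e): type (e→(t→e)).
[[[[runs [admires Rome]] arrived] introduced] saw] — saw of type ((e→(t→e))→(t→e)) combines with [[[runs [admires Rome]] arrived] introduced] of type (e→(t→e)): type (t→e).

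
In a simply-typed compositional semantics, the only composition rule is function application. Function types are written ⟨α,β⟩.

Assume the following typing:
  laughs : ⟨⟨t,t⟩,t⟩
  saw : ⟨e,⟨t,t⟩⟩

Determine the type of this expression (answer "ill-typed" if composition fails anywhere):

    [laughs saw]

[laughs saw]: ⟨⟨t,t⟩,t⟩ and ⟨e,⟨t,t⟩⟩ cannot combine by function application — type clash.

ill-typed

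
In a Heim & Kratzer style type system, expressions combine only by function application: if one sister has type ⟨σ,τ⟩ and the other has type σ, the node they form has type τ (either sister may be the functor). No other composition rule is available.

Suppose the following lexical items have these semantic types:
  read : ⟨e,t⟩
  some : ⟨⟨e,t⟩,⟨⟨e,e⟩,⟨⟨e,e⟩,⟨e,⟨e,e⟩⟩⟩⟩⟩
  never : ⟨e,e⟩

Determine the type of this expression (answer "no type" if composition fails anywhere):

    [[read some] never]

[read some]: ⟨⟨e,t⟩,⟨⟨e,e⟩,⟨⟨e,e⟩,⟨e,⟨e,e⟩⟩⟩⟩⟩ applied to ⟨e,t⟩ yields ⟨⟨e,e⟩,⟨⟨e,e⟩,⟨e,⟨e,e⟩⟩⟩⟩.
[[read some] never]: ⟨⟨e,e⟩,⟨⟨e,e⟩,⟨e,⟨e,e⟩⟩⟩⟩ applied to ⟨e,e⟩ yields ⟨⟨e,e⟩,⟨e,⟨e,e⟩⟩⟩.

⟨⟨e,e⟩,⟨e,⟨e,e⟩⟩⟩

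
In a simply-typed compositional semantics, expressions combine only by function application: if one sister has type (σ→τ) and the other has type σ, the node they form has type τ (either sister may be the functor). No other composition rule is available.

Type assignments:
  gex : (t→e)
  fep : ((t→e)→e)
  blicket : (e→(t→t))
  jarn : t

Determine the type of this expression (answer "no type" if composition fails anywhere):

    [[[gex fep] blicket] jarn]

t

[gex fep]: ((t→e)→e) applied to (t→e) yields e.
[[gex fep] blicket]: (e→(t→t)) applied to e yields (t→t).
[[[gex fep] blicket] jarn]: (t→t) applied to t yields t.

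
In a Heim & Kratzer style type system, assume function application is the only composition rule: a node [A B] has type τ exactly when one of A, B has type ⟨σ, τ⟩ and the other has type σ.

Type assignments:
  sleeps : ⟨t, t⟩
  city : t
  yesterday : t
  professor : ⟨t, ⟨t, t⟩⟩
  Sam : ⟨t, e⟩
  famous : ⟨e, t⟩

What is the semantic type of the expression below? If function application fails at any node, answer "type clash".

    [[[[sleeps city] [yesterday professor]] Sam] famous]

t

[sleeps city]: functor sleeps : ⟨t, t⟩, argument city : t; result t.
[yesterday professor]: functor professor : ⟨t, ⟨t, t⟩⟩, argument yesterday : t; result ⟨t, t⟩.
[[sleeps city] [yesterday professor]]: functor [yesterday professor] : ⟨t, t⟩, argument [sleeps city] : t; result t.
[[[sleeps city] [yesterday professor]] Sam]: functor Sam : ⟨t, e⟩, argument [[sleeps city] [yesterday professor]] : t; result e.
[[[[sleeps city] [yesterday professor]] Sam] famous]: functor famous : ⟨e, t⟩, argument [[[sleeps city] [yesterday professor]] Sam] : e; result t.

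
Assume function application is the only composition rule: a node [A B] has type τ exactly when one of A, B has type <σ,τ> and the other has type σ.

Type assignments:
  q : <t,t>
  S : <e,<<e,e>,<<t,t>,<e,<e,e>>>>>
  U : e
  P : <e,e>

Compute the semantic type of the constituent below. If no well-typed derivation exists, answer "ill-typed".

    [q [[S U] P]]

<e,<e,e>>

[S U]: functor S : <e,<<e,e>,<<t,t>,<e,<e,e>>>>>, argument U : e; result <<e,e>,<<t,t>,<e,<e,e>>>>.
[[S U] P]: functor [S U] : <<e,e>,<<t,t>,<e,<e,e>>>>, argument P : <e,e>; result <<t,t>,<e,<e,e>>>.
[q [[S U] P]]: functor [[S U] P] : <<t,t>,<e,<e,e>>>, argument q : <t,t>; result <e,<e,e>>.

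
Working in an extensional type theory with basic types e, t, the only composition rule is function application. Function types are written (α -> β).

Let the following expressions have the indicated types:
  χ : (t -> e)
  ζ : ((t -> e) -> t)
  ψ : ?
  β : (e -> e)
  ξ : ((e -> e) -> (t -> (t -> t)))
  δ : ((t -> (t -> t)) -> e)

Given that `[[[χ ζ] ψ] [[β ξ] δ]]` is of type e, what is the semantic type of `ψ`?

(t -> (e -> e))

[[[χ ζ] ψ] [[β ξ] δ]] must have type e. The sister [[β ξ] δ] has type e; that is not a function onto e, so [[χ ζ] ψ] must be the functor, of type (e -> e).
[[χ ζ] ψ] must have type (e -> e). The sister [χ ζ] has type t; that is not a function onto (e -> e), so ψ must be the functor, of type (t -> (e -> e)).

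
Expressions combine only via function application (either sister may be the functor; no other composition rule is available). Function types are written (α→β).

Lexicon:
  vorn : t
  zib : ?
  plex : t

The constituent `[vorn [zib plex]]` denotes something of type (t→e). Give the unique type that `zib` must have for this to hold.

[vorn [zib plex]] is required to be (t→e). vorn : t cannot yield (t→e) as functor, so [zib plex] : (t→(t→e)).
[zib plex] is required to be (t→(t→e)). plex : t cannot yield (t→(t→e)) as functor, so zib : (t→(t→(t→e))).

(t→(t→(t→e)))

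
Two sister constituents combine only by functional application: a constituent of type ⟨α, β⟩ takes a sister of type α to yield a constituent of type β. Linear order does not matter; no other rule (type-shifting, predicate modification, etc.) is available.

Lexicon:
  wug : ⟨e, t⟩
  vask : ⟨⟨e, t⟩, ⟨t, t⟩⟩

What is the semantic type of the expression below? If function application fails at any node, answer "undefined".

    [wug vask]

[wug vask]: functor vask : ⟨⟨e, t⟩, ⟨t, t⟩⟩, argument wug : ⟨e, t⟩; result ⟨t, t⟩.

⟨t, t⟩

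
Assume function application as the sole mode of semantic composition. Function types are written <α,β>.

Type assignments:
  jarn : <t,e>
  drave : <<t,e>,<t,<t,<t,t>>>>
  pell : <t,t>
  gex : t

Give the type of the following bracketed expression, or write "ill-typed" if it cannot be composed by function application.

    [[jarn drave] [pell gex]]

<t,<t,t>>

[jarn drave]: functor drave : <<t,e>,<t,<t,<t,t>>>>, argument jarn : <t,e>; result <t,<t,<t,t>>>.
[pell gex]: functor pell : <t,t>, argument gex : t; result t.
[[jarn drave] [pell gex]]: functor [jarn drave] : <t,<t,<t,t>>>, argument [pell gex] : t; result <t,<t,t>>.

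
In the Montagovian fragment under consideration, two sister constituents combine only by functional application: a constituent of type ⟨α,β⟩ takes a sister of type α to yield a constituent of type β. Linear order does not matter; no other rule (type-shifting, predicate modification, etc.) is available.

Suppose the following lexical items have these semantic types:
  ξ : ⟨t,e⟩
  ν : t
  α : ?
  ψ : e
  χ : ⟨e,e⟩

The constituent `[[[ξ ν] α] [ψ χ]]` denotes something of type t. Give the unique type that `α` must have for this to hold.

⟨e,⟨e,t⟩⟩

[[[ξ ν] α] [ψ χ]] is required to be t. [ψ χ] : e cannot yield t as functor, so [[ξ ν] α] : ⟨e,t⟩.
[[ξ ν] α] is required to be ⟨e,t⟩. [ξ ν] : e cannot yield ⟨e,t⟩ as functor, so α : ⟨e,⟨e,t⟩⟩.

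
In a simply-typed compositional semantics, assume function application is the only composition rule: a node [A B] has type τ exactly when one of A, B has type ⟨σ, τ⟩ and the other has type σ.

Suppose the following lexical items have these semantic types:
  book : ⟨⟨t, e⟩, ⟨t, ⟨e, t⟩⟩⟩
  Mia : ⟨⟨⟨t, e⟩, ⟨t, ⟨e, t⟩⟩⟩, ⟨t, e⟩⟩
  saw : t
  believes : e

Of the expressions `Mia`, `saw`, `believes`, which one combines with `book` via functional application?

Mia — combines: Mia : ⟨⟨⟨t, e⟩, ⟨t, ⟨e, t⟩⟩⟩, ⟨t, e⟩⟩ takes book : ⟨⟨t, e⟩, ⟨t, ⟨e, t⟩⟩⟩ as argument, giving ⟨t, e⟩.
saw : t — neither side's domain matches the other.
believes : e — neither side's domain matches the other.

Mia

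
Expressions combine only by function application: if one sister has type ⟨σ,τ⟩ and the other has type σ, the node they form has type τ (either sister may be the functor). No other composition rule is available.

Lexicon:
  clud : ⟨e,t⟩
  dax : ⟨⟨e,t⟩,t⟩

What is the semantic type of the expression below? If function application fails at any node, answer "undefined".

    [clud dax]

t

[clud dax] — dax of type ⟨⟨e,t⟩,t⟩ combines with clud of type ⟨e,t⟩: type t.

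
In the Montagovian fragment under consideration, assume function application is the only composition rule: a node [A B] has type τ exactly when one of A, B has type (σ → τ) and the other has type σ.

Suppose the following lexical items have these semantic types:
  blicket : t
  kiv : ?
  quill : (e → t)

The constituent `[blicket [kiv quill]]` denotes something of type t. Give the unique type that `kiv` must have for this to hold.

((e → t) → (t → t))

[blicket [kiv quill]] is required to be t. blicket : t cannot yield t as functor, so [kiv quill] : (t → t).
[kiv quill] is required to be (t → t). quill : (e → t) cannot yield (t → t) as functor, so kiv : ((e → t) → (t → t)).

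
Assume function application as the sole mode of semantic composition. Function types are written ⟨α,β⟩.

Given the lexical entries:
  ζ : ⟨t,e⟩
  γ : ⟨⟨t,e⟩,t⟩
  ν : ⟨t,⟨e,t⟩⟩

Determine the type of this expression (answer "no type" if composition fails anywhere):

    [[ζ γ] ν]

⟨e,t⟩

[ζ γ]: γ is ⟨⟨t,e⟩,t⟩, ζ is ⟨t,e⟩; result t.
[[ζ γ] ν]: ν is ⟨t,⟨e,t⟩⟩, [ζ γ] is t; result ⟨e,t⟩.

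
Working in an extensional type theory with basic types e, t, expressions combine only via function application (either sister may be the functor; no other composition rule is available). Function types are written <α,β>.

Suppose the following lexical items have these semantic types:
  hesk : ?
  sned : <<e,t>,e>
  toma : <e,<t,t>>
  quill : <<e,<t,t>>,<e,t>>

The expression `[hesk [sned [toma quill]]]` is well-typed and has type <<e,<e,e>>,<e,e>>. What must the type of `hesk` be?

[hesk [sned [toma quill]]] must have type <<e,<e,e>>,<e,e>>. The sister [sned [toma quill]] has type e; that is not a function onto <<e,<e,e>>,<e,e>>, so hesk must be the functor, of type <e,<<e,<e,e>>,<e,e>>>.

<e,<<e,<e,e>>,<e,e>>>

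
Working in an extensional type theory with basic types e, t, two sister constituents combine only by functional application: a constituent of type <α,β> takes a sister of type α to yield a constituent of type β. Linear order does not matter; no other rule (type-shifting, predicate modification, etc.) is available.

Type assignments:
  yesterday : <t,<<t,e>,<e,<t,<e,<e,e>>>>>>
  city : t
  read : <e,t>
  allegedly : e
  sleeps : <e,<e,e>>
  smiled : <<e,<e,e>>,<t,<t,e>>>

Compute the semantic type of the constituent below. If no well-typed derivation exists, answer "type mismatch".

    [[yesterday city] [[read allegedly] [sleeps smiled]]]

[yesterday city]: yesterday is <t,<<t,e>,<e,<t,<e,<e,e>>>>>>, city is t; result <<t,e>,<e,<t,<e,<e,e>>>>>.
[read allegedly]: read is <e,t>, allegedly is e; result t.
[sleeps smiled]: smiled is <<e,<e,e>>,<t,<t,e>>>, sleeps is <e,<e,e>>; result <t,<t,e>>.
[[read allegedly] [sleeps smiled]]: [sleeps smiled] is <t,<t,e>>, [read allegedly] is t; result <t,e>.
[[yesterday city] [[read allegedly] [sleeps smiled]]]: [yesterday city] is <<t,e>,<e,<t,<e,<e,e>>>>>, [[read allegedly] [sleeps smiled]] is <t,e>; result <e,<t,<e,<e,e>>>>.

<e,<t,<e,<e,e>>>>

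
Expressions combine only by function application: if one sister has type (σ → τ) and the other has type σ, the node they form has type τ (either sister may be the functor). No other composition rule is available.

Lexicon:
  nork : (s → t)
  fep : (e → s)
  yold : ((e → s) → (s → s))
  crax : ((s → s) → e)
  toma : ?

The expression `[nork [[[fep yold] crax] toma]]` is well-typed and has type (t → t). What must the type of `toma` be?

(e → ((s → t) → (t → t)))

[nork [[[fep yold] crax] toma]] is required to be (t → t). nork : (s → t) cannot yield (t → t) as functor, so [[[fep yold] crax] toma] : ((s → t) → (t → t)).
[[[fep yold] crax] toma] is required to be ((s → t) → (t → t)). [[fep yold] crax] : e cannot yield ((s → t) → (t → t)) as functor, so toma : (e → ((s → t) → (t → t))).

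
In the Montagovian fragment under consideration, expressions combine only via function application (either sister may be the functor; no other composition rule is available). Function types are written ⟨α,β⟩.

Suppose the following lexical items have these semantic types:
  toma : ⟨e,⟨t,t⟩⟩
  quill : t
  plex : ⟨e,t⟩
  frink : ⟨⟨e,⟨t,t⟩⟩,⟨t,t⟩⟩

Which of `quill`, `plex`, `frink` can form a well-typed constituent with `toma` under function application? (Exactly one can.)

quill : t — neither side's domain matches the other.
plex : ⟨e,t⟩ — neither side's domain matches the other.
frink — combines: frink : ⟨⟨e,⟨t,t⟩⟩,⟨t,t⟩⟩ takes toma : ⟨e,⟨t,t⟩⟩ as argument, giving ⟨t,t⟩.

frink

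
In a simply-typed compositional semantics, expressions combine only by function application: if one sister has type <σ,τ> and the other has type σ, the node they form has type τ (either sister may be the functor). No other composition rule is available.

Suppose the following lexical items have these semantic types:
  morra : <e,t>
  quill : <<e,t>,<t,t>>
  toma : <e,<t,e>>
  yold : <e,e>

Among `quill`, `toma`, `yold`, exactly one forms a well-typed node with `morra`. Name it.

quill

quill — combines: quill : <<e,t>,<t,t>> takes morra : <e,t> as argument, giving <t,t>.
toma : <e,<t,e>> — morra needs e; toma needs e; neither fits.
yold : <e,e> — morra needs e; yold needs e; neither fits.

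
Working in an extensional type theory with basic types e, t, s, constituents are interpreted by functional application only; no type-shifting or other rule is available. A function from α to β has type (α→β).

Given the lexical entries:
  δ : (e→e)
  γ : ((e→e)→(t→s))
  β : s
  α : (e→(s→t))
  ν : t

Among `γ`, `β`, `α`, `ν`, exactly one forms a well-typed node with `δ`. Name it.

γ

γ — combines: γ : ((e→e)→(t→s)) takes δ : (e→e) as argument, giving (t→s).
β : s — δ needs e; β needs nothing (atomic); neither fits.
α : (e→(s→t)) — δ needs e; α needs e; neither fits.
ν : t — δ needs e; ν needs nothing (atomic); neither fits.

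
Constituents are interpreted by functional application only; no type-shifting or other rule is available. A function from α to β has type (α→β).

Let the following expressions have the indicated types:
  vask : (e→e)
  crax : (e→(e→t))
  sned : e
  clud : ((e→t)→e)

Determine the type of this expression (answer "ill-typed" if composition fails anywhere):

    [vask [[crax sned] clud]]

e

[crax sned]: functor crax : (e→(e→t)), argument sned : e; result (e→t).
[[crax sned] clud]: functor clud : ((e→t)→e), argument [crax sned] : (e→t); result e.
[vask [[crax sned] clud]]: functor vask : (e→e), argument [[crax sned] clud] : e; result e.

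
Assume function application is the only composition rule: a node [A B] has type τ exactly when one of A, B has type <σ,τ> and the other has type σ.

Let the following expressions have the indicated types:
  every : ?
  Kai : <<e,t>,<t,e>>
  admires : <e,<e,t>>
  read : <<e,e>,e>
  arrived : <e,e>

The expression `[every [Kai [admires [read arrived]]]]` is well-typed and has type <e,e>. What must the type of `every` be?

For [every [Kai [admires [read arrived]]]] to have type <e,e> with [Kai [admires [read arrived]]] of type <t,e>, every must be the function: every : <<t,e>,<e,e>>.

<<t,e>,<e,e>>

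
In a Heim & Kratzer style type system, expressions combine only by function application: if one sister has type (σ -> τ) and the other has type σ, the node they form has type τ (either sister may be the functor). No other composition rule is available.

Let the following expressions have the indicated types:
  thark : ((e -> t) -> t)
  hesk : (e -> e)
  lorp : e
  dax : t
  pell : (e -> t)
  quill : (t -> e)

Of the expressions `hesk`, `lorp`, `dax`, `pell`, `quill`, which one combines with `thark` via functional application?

hesk : (e -> e) — neither side's domain matches the other.
lorp : e — neither side's domain matches the other.
dax : t — neither side's domain matches the other.
pell — combines: thark : ((e -> t) -> t) takes pell : (e -> t) as argument, giving t.
quill : (t -> e) — neither side's domain matches the other.

pell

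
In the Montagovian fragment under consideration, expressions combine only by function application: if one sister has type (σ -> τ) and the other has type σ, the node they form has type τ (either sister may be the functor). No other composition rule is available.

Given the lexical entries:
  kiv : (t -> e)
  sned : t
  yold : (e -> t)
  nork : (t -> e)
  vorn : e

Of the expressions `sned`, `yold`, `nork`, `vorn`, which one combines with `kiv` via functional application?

sned — combines: kiv : (t -> e) takes sned : t as argument, giving e.
yold : (e -> t) — neither side's domain matches the other.
nork : (t -> e) — neither side's domain matches the other.
vorn : e — neither side's domain matches the other.

sned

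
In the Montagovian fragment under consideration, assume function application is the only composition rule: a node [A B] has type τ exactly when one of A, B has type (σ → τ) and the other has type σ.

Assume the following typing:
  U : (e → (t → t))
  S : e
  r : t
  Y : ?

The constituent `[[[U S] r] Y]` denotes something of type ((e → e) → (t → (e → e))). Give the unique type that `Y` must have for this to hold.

(t → ((e → e) → (t → (e → e))))

[[[U S] r] Y] must have type ((e → e) → (t → (e → e))). The sister [[U S] r] has type t; that is not a function onto ((e → e) → (t → (e → e))), so Y must be the functor, of type (t → ((e → e) → (t → (e → e)))).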